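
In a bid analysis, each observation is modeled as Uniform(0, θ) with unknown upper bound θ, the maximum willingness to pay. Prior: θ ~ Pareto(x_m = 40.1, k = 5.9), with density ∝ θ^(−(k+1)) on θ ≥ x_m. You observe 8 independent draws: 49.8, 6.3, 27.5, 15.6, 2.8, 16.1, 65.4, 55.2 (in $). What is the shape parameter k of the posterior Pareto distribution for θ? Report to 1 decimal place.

A Pareto(scale x_m, shape k) prior on the upper bound θ of Uniform(0, θ) is conjugate: posterior is Pareto(max(x_m, max xᵢ), k + n).
Sample maximum = 65.4; prior scale x_m = 40.1 → posterior scale = max = 65.4.
Posterior shape = 5.9 + 8 = 13.9.
Posterior shape k = 13.9.

13.9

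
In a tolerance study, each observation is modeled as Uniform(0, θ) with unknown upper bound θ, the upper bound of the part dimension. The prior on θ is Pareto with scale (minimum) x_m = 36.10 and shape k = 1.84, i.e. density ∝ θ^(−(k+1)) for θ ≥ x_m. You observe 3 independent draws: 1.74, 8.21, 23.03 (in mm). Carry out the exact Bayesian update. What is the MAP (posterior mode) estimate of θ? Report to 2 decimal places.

36.10

A Pareto(scale x_m, shape k) prior on the upper bound θ of Uniform(0, θ) is conjugate: posterior is Pareto(max(x_m, max xᵢ), k + n).
Sample maximum = 23.03; prior scale x_m = 36.10 → posterior scale = max = 36.10.
Posterior shape = 1.84 + 3 = 4.84.
The Pareto density is decreasing on [x_m, ∞), so the mode is x_m = 36.10.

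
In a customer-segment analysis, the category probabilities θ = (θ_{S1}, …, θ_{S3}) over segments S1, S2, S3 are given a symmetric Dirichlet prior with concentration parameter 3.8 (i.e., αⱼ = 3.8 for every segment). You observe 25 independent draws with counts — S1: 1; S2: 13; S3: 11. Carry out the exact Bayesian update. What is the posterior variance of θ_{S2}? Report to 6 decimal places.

0.006645

The Dirichlet prior is conjugate to the Multinomial likelihood: each posterior αⱼ = prior αⱼ + observed count nⱼ.
Posterior concentration: (4.8, 16.8, 14.8), total = 36.4.
Var[θ_j] = α_j(Σα−α_j)/((Σα)²(Σα+1)) = 16.8·19.6/(36.4²·37.4) = 0.006645.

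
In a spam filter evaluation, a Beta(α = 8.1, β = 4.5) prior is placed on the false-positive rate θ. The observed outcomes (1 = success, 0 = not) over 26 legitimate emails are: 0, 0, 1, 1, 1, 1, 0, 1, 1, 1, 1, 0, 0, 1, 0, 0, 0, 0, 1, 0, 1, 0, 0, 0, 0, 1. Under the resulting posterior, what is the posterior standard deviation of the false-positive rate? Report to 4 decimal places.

The Beta prior is conjugate to a Binomial/Bernoulli likelihood; the update adds successes to α and failures to β.
Posterior: Beta(α+k, β+n−k) = Beta(8.1+12, 4.5+14) = Beta(20.1, 18.5).
Var = αβ/((α+β)²(α+β+1)) = 20.1·18.5/(38.6²·39.6) = 0.00630228; SD = √0.00630228 = 0.0794.

0.0794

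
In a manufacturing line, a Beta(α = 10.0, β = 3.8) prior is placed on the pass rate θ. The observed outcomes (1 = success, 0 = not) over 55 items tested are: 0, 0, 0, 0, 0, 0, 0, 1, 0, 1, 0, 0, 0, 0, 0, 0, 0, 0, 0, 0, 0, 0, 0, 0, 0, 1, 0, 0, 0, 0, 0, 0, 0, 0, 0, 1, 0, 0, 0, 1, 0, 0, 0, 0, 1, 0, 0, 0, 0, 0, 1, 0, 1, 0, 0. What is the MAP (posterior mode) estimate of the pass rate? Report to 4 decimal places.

0.2545

The Beta prior is conjugate to a Binomial/Bernoulli likelihood; the update adds successes to α and failures to β.
Posterior: Beta(α+k, β+n−k) = Beta(10.0+8, 3.8+47) = Beta(18.0, 50.8).
Mode of Beta(a,b) for a,b>1 is (a−1)/(a+b−2) = 17.0/66.8 = 0.2545.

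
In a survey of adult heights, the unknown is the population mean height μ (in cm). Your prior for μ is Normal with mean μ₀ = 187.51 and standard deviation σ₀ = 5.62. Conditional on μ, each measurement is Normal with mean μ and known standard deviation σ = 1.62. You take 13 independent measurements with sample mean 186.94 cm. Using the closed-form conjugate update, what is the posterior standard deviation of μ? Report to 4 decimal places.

0.4479

For Normal data with known variance σ², a Normal(μ₀, σ₀²) prior on μ is conjugate. Posterior precision = 1/σ₀² + n/σ²; posterior mean is the precision-weighted average of μ₀ and x̄.
σ₀² = 5.62² = 31.5844, σ² = 1.62² = 2.6244; σ² + n·σ₀² = 2.6244 + 13·31.5844 = 413.2216.
Posterior precision = 1/σ₀² + n/σ² = 1/31.5844 + 13/2.6244 = (σ² + n·σ₀²)/(σ₀²σ²) = 413.2216/(31.5844·2.6244); posterior variance σₙ² = σ₀²σ²/(σ² + n·σ₀²) = 31.5844·2.6244/413.2216 = 0.200595.
Posterior SD = √σₙ² = √(31.5844·2.6244/413.2216) = 0.4479.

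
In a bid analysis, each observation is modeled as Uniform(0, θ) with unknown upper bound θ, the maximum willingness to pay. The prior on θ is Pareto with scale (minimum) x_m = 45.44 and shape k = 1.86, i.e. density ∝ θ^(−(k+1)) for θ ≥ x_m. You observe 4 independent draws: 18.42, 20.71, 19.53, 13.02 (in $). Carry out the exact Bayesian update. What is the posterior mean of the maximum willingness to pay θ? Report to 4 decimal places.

A Pareto(scale x_m, shape k) prior on the upper bound θ of Uniform(0, θ) is conjugate: posterior is Pareto(max(x_m, max xᵢ), k + n).
Sample maximum = 20.71; prior scale x_m = 45.44 → posterior scale = max = 45.44.
Posterior shape = 1.86 + 4 = 5.86.
E[θ|data] = k·x_m/(k−1) = 5.86·45.44/4.86 = 54.7898.

54.7898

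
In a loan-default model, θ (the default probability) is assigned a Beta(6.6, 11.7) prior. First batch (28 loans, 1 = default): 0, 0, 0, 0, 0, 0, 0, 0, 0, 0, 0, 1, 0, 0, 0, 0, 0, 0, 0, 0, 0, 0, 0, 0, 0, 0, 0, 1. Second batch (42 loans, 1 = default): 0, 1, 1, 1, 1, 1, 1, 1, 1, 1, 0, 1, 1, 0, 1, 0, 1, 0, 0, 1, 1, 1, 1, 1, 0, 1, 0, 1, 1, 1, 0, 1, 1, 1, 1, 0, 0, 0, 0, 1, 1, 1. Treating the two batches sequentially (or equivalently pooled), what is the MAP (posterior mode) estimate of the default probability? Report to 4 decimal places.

The Beta prior is conjugate to a Binomial/Bernoulli likelihood; the update adds successes to α and failures to β.
After batch 1: Beta(6.6+2, 11.7+26) = Beta(8.6, 37.7).
After batch 2: Beta(8.6+29, 37.7+13) = Beta(37.6, 50.7).
Mode of Beta(a,b) for a,b>1 is (a−1)/(a+b−2) = 36.6/86.3 = 0.4241.

0.4241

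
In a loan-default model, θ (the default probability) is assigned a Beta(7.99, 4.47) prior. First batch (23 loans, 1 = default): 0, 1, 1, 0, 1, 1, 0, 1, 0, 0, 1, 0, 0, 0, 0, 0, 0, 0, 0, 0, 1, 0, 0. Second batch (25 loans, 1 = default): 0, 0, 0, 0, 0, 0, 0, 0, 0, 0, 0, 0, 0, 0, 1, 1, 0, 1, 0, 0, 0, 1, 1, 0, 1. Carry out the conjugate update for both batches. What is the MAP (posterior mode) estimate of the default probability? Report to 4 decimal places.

The Beta prior is conjugate to a Binomial/Bernoulli likelihood; the update adds successes to α and failures to β.
After batch 1: Beta(7.99+7, 4.47+16) = Beta(14.99, 20.47).
After batch 2: Beta(14.99+6, 20.47+19) = Beta(20.99, 39.47).
Mode of Beta(a,b) for a,b>1 is (a−1)/(a+b−2) = 19.99/58.46 = 0.3419.

0.3419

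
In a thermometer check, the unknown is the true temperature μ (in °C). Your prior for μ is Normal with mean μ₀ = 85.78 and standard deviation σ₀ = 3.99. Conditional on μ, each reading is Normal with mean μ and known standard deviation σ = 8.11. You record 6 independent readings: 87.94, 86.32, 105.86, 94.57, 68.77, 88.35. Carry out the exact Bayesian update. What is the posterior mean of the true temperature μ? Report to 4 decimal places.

87.4708

For Normal data with known variance σ², a Normal(μ₀, σ₀²) prior on μ is conjugate. Posterior precision = 1/σ₀² + n/σ²; posterior mean is the precision-weighted average of μ₀ and x̄.
Σxᵢ = 87.94 + 86.32 + 105.86 + 94.57 + 68.77 + 88.35 = 531.81, so n·x̄ = 531.81.
σ₀² = 3.99² = 15.9201, σ² = 8.11² = 65.7721; σ² + n·σ₀² = 65.7721 + 6·15.9201 = 161.2927.
Posterior mean = (μ₀/σ₀² + n·x̄/σ²)/(1/σ₀² + n/σ²) = (σ²·μ₀ + σ₀²·n·x̄)/(σ² + n·σ₀²) = (65.7721·85.78 + 15.9201·531.81)/161.2927 = 14108.399119/161.2927 = 87.4708.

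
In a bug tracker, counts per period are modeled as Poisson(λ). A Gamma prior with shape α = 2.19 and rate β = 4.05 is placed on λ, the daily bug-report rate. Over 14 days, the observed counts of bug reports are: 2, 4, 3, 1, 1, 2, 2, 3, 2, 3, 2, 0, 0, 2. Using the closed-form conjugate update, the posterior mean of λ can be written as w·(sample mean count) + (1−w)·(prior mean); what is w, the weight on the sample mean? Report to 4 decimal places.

0.7756

With a Gamma(shape α, rate β) prior, the Poisson likelihood is conjugate: the posterior is Gamma(α + ΣXᵢ, β + n).
Posterior mean = (α₀+S)/(β₀+n) = [n/(β₀+n)]·(S/n) + [β₀/(β₀+n)]·(α₀/β₀), so only n and β₀ enter the weight.
Weight on data w = n/(β₀+n) = 14/(4.05+14) = 14/18.05 = 0.7756.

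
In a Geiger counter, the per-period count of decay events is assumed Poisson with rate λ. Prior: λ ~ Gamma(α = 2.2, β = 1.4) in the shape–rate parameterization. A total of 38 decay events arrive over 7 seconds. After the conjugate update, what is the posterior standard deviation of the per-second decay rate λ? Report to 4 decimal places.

0.7548

With a Gamma(shape α, rate β) prior, the Poisson likelihood is conjugate: the posterior is Gamma(α + ΣXᵢ, β + n).
Posterior: Gamma(α+S, β+n) = Gamma(2.2+38, 1.4+7) = Gamma(40.2, 8.4).
SD = √α/β = √40.2/8.4 = 0.7548.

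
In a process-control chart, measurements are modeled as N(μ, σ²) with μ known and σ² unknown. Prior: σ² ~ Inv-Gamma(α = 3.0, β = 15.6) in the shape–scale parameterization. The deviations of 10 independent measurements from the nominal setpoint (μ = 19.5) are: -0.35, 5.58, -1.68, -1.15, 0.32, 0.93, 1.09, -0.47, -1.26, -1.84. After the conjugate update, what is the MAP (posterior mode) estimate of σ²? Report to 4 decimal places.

With known mean μ and an Inverse-Gamma(α, β) prior on σ², the Normal likelihood is conjugate: posterior is Inv-Gamma(α + n/2, β + Σ(xᵢ−μ)²/2).
Σ(xᵢ−μ)² = (-0.35)² + (5.58)² + (-1.68)² + (-1.15)² + (0.32)² + (0.93)² + (1.09)² + (-0.47)² + (-1.26)² + (-1.84)² = 42.7533.
Posterior: Inv-Gamma(3.0 + 10/2, 15.6 + 42.7533/2) = Inv-Gamma(8.00, 36.97665).
Mode = β/(α+1) = 36.97665/9.00 = 4.1085.

4.1085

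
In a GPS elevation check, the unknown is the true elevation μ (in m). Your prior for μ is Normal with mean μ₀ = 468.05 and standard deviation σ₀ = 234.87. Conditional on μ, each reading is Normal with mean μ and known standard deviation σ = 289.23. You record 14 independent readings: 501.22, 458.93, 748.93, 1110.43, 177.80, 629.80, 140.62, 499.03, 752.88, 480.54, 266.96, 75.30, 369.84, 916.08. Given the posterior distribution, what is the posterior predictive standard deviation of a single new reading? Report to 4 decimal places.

298.4046

For Normal data with known variance σ², a Normal(μ₀, σ₀²) prior on μ is conjugate. Posterior precision = 1/σ₀² + n/σ²; posterior mean is the precision-weighted average of μ₀ and x̄.
σ₀² = 234.87² = 55163.9169, σ² = 289.23² = 83653.9929; σ² + n·σ₀² = 83653.9929 + 14·55163.9169 = 855948.8295.
Posterior precision = 1/σ₀² + n/σ² = 1/55163.9169 + 14/83653.9929 = (σ² + n·σ₀²)/(σ₀²σ²) = 855948.8295/(55163.9169·83653.9929); posterior variance σₙ² = σ₀²σ²/(σ² + n·σ₀²) = 55163.9169·83653.9929/855948.8295 = 5391.305828.
Predictive variance for one new observation = σₙ² + σ² = 55163.9169·83653.9929/855948.8295 + 83653.9929 = σ²·(σ₀² + 855948.8295)/855948.8295 = 83653.9929·911112.7464/855948.8295 = 89045.298728; SD = √(83653.9929·911112.7464/855948.8295) = 298.4046.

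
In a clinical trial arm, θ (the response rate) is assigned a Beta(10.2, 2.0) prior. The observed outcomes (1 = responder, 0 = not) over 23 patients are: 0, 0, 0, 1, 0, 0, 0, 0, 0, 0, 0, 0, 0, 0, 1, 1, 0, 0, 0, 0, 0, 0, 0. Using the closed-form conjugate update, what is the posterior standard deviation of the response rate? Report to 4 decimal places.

0.0805

The Beta prior is conjugate to a Binomial/Bernoulli likelihood; the update adds successes to α and failures to β.
Posterior: Beta(α+k, β+n−k) = Beta(10.2+3, 2.0+20) = Beta(13.2, 22.0).
Var = αβ/((α+β)²(α+β+1)) = 13.2·22.0/(35.2²·36.2) = 0.00647445; SD = √0.00647445 = 0.0805.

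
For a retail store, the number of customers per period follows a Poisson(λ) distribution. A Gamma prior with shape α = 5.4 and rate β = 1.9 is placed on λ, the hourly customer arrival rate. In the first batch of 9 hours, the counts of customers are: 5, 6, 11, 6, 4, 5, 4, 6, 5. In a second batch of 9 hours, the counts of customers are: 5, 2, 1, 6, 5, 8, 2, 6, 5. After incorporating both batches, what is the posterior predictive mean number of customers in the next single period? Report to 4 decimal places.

4.8945

With a Gamma(shape α, rate β) prior, the Poisson likelihood is conjugate: the posterior is Gamma(α + ΣXᵢ, β + n).
Batch 1: sum of counts S = 52 over n = 9 hours.
After batch 1: Gamma(α+S, β+n) = Gamma(5.4+52, 1.9+9) = Gamma(57.4, 10.9).
Batch 2: sum of counts S = 40 over n = 9 hours.
After batch 2: Gamma(α+S, β+n) = Gamma(57.4+40, 10.9+9) = Gamma(97.4, 19.9).
The predictive distribution for one future period is NegBinom with mean α/β = 4.8945.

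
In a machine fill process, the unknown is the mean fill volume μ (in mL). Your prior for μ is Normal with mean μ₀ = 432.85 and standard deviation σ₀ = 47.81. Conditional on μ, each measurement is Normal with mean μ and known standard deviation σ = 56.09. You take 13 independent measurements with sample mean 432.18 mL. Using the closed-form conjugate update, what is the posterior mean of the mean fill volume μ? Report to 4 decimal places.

432.2441

For Normal data with known variance σ², a Normal(μ₀, σ₀²) prior on μ is conjugate. Posterior precision = 1/σ₀² + n/σ²; posterior mean is the precision-weighted average of μ₀ and x̄.
n·x̄ = 13·432.18 = 5618.34.
σ₀² = 47.81² = 2285.7961, σ² = 56.09² = 3146.0881; σ² + n·σ₀² = 3146.0881 + 13·2285.7961 = 32861.4374.
Posterior mean = (μ₀/σ₀² + n·x̄/σ²)/(1/σ₀² + n/σ²) = (σ²·μ₀ + σ₀²·n·x̄)/(σ² + n·σ₀²) = (3146.0881·432.85 + 2285.7961·5618.34)/32861.4374 = 14204163.894559/32861.4374 = 432.2441.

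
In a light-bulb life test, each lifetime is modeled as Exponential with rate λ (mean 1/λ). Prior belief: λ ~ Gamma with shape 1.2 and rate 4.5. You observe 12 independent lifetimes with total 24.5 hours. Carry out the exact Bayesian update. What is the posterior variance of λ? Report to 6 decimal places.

With a Gamma(shape α, rate β) prior on the exponential rate λ, the posterior after n observations with total T = Σxᵢ is Gamma(α+n, β+T).
Posterior: Gamma(1.2+12, 4.5+24.5) = Gamma(13.2, 29.0).
Var = α/β² = 0.015696.

0.015696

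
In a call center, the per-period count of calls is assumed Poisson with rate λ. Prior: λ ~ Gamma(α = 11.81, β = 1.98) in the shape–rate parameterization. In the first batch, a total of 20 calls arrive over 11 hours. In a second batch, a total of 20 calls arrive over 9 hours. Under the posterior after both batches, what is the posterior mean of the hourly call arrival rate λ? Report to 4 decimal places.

2.3571

With a Gamma(shape α, rate β) prior, the Poisson likelihood is conjugate: the posterior is Gamma(α + ΣXᵢ, β + n).
After batch 1: Gamma(α+S, β+n) = Gamma(11.81+20, 1.98+11) = Gamma(31.81, 12.98).
After batch 2: Gamma(α+S, β+n) = Gamma(31.81+20, 12.98+9) = Gamma(51.81, 21.98).
Posterior mean = α/β = 51.81/21.98 = 2.3571.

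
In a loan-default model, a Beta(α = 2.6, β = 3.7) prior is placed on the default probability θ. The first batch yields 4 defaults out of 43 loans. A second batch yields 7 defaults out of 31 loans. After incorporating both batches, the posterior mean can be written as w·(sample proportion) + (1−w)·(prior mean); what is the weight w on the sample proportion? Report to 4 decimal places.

0.9215

The Beta prior is conjugate to a Binomial/Bernoulli likelihood; the update adds successes to α and failures to β.
Total number of loans: n = 43 + 31 = 74.
Posterior mean = (α₀+k)/(α₀+β₀+n) = [n/(α₀+β₀+n)]·(k/n) + [(α₀+β₀)/(α₀+β₀+n)]·α₀/(α₀+β₀), so only n and the prior enter the weight.
The weight on the data is w = n/(α₀+β₀+n) = 74/(2.6+3.7+74) = 74/80.3 = 0.9215.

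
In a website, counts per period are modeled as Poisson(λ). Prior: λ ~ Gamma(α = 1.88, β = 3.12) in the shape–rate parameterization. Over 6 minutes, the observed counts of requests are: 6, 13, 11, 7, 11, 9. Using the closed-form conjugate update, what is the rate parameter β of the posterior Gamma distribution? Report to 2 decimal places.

9.12

With a Gamma(shape α, rate β) prior, the Poisson likelihood is conjugate: the posterior is Gamma(α + ΣXᵢ, β + n).
Sum of counts S = 57 over n = 6 minutes.
Posterior: Gamma(α+S, β+n) = Gamma(1.88+57, 3.12+6) = Gamma(58.88, 9.12).
Posterior β = 9.12.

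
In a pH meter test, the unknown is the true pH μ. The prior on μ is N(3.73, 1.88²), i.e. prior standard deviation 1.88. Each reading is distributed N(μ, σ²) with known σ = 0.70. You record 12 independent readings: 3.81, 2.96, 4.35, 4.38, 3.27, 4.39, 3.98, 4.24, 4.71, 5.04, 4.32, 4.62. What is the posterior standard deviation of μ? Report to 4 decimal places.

For Normal data with known variance σ², a Normal(μ₀, σ₀²) prior on μ is conjugate. Posterior precision = 1/σ₀² + n/σ²; posterior mean is the precision-weighted average of μ₀ and x̄.
σ₀² = 1.88² = 3.5344, σ² = 0.70² = 0.49; σ² + n·σ₀² = 0.49 + 12·3.5344 = 42.9028.
Posterior precision = 1/σ₀² + n/σ² = 1/3.5344 + 12/0.49 = (σ² + n·σ₀²)/(σ₀²σ²) = 42.9028/(3.5344·0.49); posterior variance σₙ² = σ₀²σ²/(σ² + n·σ₀²) = 3.5344·0.49/42.9028 = 0.040367.
Posterior SD = √σₙ² = √(3.5344·0.49/42.9028) = 0.2009.

0.2009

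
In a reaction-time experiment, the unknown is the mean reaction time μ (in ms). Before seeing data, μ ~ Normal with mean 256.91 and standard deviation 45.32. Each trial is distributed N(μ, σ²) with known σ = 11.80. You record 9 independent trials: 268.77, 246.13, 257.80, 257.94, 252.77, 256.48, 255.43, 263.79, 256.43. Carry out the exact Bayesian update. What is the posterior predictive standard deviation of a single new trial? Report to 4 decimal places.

12.4336

For Normal data with known variance σ², a Normal(μ₀, σ₀²) prior on μ is conjugate. Posterior precision = 1/σ₀² + n/σ²; posterior mean is the precision-weighted average of μ₀ and x̄.
σ₀² = 45.32² = 2053.9024, σ² = 11.80² = 139.24; σ² + n·σ₀² = 139.24 + 9·2053.9024 = 18624.3616.
Posterior precision = 1/σ₀² + n/σ² = 1/2053.9024 + 9/139.24 = (σ² + n·σ₀²)/(σ₀²σ²) = 18624.3616/(2053.9024·139.24); posterior variance σₙ² = σ₀²σ²/(σ² + n·σ₀²) = 2053.9024·139.24/18624.3616 = 15.355446.
Predictive variance for one new observation = σₙ² + σ² = 2053.9024·139.24/18624.3616 + 139.24 = σ²·(σ₀² + 18624.3616)/18624.3616 = 139.24·20678.264/18624.3616 = 154.595446; SD = √(139.24·20678.264/18624.3616) = 12.4336.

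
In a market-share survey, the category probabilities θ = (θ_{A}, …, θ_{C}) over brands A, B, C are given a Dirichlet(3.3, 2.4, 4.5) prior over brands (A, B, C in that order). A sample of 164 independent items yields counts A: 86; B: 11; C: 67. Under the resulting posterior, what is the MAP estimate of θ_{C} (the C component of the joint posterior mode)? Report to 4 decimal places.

The Dirichlet prior is conjugate to the Multinomial likelihood: each posterior αⱼ = prior αⱼ + observed count nⱼ.
Posterior concentration: (89.3, 13.4, 71.5), total = 174.2.
Joint mode component: (α_{C}−1)/(Σα−K) = 70.5/171.2 = 0.4118.

0.4118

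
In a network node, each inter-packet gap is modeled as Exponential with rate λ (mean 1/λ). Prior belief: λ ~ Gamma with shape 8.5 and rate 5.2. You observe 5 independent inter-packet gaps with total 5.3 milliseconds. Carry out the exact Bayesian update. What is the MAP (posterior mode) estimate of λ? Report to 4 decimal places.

With a Gamma(shape α, rate β) prior on the exponential rate λ, the posterior after n observations with total T = Σxᵢ is Gamma(α+n, β+T).
Posterior: Gamma(8.5+5, 5.2+5.3) = Gamma(13.5, 10.5).
Mode = (α−1)/β = 1.1905.

1.1905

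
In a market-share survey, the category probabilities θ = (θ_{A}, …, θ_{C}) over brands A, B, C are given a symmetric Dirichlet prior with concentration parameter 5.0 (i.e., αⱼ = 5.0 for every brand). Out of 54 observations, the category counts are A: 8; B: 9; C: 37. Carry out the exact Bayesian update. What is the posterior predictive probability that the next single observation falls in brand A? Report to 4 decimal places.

The Dirichlet prior is conjugate to the Multinomial likelihood: each posterior αⱼ = prior αⱼ + observed count nⱼ.
Posterior concentration: (13.0, 14.0, 42.0), total = 69.0.
P(next = A | data) = α_{A}/Σα = 0.1884.

0.1884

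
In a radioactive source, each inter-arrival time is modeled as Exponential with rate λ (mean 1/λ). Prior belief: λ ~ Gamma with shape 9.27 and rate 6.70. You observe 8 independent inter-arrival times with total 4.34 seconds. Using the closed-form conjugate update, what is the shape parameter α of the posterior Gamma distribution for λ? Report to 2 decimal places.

17.27

With a Gamma(shape α, rate β) prior on the exponential rate λ, the posterior after n observations with total T = Σxᵢ is Gamma(α+n, β+T).
Posterior: Gamma(9.27+8, 6.70+4.34) = Gamma(17.27, 11.04).
Posterior α = 17.27.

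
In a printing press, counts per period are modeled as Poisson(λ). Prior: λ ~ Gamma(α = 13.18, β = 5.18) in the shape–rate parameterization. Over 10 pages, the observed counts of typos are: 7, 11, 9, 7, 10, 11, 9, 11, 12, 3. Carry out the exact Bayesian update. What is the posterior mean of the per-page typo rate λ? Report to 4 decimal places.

With a Gamma(shape α, rate β) prior, the Poisson likelihood is conjugate: the posterior is Gamma(α + ΣXᵢ, β + n).
Sum of counts S = 90 over n = 10 pages.
Posterior: Gamma(α+S, β+n) = Gamma(13.18+90, 5.18+10) = Gamma(103.18, 15.18).
Posterior mean = α/β = 103.18/15.18 = 6.7971.

6.7971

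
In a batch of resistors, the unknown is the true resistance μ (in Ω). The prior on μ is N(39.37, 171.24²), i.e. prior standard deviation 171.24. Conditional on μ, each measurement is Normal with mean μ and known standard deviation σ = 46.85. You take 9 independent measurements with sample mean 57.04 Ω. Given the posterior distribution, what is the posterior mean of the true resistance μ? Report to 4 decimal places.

56.8943

For Normal data with known variance σ², a Normal(μ₀, σ₀²) prior on μ is conjugate. Posterior precision = 1/σ₀² + n/σ²; posterior mean is the precision-weighted average of μ₀ and x̄.
n·x̄ = 9·57.04 = 513.36.
σ₀² = 171.24² = 29323.1376, σ² = 46.85² = 2194.9225; σ² + n·σ₀² = 2194.9225 + 9·29323.1376 = 266103.1609.
Posterior mean = (μ₀/σ₀² + n·x̄/σ²)/(1/σ₀² + n/σ²) = (σ²·μ₀ + σ₀²·n·x̄)/(σ² + n·σ₀²) = (2194.9225·39.37 + 29323.1376·513.36)/266103.1609 = 15139740.017161/266103.1609 = 56.8943.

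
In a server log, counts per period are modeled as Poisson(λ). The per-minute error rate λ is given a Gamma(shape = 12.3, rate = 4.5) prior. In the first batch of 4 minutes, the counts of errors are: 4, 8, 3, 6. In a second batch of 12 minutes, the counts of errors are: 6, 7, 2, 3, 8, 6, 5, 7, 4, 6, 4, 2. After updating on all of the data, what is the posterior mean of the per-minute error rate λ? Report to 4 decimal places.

4.5512

With a Gamma(shape α, rate β) prior, the Poisson likelihood is conjugate: the posterior is Gamma(α + ΣXᵢ, β + n).
Batch 1: sum of counts S = 21 over n = 4 minutes.
After batch 1: Gamma(α+S, β+n) = Gamma(12.3+21, 4.5+4) = Gamma(33.3, 8.5).
Batch 2: sum of counts S = 60 over n = 12 minutes.
After batch 2: Gamma(α+S, β+n) = Gamma(33.3+60, 8.5+12) = Gamma(93.3, 20.5).
Posterior mean = α/β = 93.3/20.5 = 4.5512.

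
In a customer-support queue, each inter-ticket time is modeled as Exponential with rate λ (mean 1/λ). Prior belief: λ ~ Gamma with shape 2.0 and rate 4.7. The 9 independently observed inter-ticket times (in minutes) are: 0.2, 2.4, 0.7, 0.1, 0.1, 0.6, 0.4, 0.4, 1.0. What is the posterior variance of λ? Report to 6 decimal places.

0.097900

With a Gamma(shape α, rate β) prior on the exponential rate λ, the posterior after n observations with total T = Σxᵢ is Gamma(α+n, β+T).
Sum of observations T = 5.9 minutes; n = 9.
Posterior: Gamma(2.0+9, 4.7+5.9) = Gamma(11.0, 10.6).
Var = α/β² = 0.097900.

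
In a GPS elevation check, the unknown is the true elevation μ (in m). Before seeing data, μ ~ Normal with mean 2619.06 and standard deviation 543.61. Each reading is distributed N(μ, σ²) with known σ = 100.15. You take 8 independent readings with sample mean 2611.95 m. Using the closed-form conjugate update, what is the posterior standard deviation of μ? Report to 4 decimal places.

35.3335

For Normal data with known variance σ², a Normal(μ₀, σ₀²) prior on μ is conjugate. Posterior precision = 1/σ₀² + n/σ²; posterior mean is the precision-weighted average of μ₀ and x̄.
σ₀² = 543.61² = 295511.8321, σ² = 100.15² = 10030.0225; σ² + n·σ₀² = 10030.0225 + 8·295511.8321 = 2374124.6793.
Posterior precision = 1/σ₀² + n/σ² = 1/295511.8321 + 8/10030.0225 = (σ² + n·σ₀²)/(σ₀²σ²) = 2374124.6793/(295511.8321·10030.0225); posterior variance σₙ² = σ₀²σ²/(σ² + n·σ₀²) = 295511.8321·10030.0225/2374124.6793 = 1248.456052.
Posterior SD = √σₙ² = √(295511.8321·10030.0225/2374124.6793) = 35.3335.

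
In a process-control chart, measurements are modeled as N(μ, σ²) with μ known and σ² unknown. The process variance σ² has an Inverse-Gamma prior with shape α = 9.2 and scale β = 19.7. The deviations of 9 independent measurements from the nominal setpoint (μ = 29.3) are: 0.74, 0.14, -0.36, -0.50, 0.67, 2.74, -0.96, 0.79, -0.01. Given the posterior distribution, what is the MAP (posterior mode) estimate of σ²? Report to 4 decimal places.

With known mean μ and an Inverse-Gamma(α, β) prior on σ², the Normal likelihood is conjugate: posterior is Inv-Gamma(α + n/2, β + Σ(xᵢ−μ)²/2).
Σ(xᵢ−μ)² = (0.74)² + (0.14)² + (-0.36)² + (-0.50)² + (0.67)² + (2.74)² + (-0.96)² + (0.79)² + (-0.01)² = 10.4491.
Posterior: Inv-Gamma(9.2 + 9/2, 19.7 + 10.4491/2) = Inv-Gamma(13.70, 24.92455).
Mode = β/(α+1) = 24.92455/14.70 = 1.6955.

1.6955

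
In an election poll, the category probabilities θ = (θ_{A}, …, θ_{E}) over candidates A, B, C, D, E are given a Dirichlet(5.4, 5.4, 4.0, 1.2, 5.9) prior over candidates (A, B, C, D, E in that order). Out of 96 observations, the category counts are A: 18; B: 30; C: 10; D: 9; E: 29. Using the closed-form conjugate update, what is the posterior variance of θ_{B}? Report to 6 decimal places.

The Dirichlet prior is conjugate to the Multinomial likelihood: each posterior αⱼ = prior αⱼ + observed count nⱼ.
Posterior concentration: (23.4, 35.4, 14.0, 10.2, 34.9), total = 117.9.
Var[θ_j] = α_j(Σα−α_j)/((Σα)²(Σα+1)) = 35.4·82.5/(117.9²·118.9) = 0.001767.

0.001767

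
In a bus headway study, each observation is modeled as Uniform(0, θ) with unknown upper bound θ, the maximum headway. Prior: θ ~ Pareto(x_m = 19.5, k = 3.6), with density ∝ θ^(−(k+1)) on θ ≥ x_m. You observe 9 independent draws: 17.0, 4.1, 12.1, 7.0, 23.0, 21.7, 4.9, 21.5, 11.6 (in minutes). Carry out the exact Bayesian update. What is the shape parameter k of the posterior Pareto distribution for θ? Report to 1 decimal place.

12.6

A Pareto(scale x_m, shape k) prior on the upper bound θ of Uniform(0, θ) is conjugate: posterior is Pareto(max(x_m, max xᵢ), k + n).
Sample maximum = 23.0; prior scale x_m = 19.5 → posterior scale = max = 23.0.
Posterior shape = 3.6 + 9 = 12.6.
Posterior shape k = 12.6.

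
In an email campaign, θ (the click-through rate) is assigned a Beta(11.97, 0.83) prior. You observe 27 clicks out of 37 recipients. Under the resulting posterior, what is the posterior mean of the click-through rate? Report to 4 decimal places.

The Beta prior is conjugate to a Binomial/Bernoulli likelihood; the update adds successes to α and failures to β.
Posterior: Beta(α+k, β+n−k) = Beta(11.97+27, 0.83+10) = Beta(38.97, 10.83).
Posterior mean = α/(α+β) = 38.97/49.80 = 0.7825.

0.7825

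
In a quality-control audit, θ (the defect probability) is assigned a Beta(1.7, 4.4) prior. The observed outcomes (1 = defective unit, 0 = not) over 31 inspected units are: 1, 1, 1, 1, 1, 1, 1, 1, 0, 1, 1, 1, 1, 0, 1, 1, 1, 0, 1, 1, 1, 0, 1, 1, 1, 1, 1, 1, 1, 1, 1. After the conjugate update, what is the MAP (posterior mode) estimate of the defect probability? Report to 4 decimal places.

The Beta prior is conjugate to a Binomial/Bernoulli likelihood; the update adds successes to α and failures to β.
Posterior: Beta(α+k, β+n−k) = Beta(1.7+27, 4.4+4) = Beta(28.7, 8.4).
Mode of Beta(a,b) for a,b>1 is (a−1)/(a+b−2) = 27.7/35.1 = 0.7892.

0.7892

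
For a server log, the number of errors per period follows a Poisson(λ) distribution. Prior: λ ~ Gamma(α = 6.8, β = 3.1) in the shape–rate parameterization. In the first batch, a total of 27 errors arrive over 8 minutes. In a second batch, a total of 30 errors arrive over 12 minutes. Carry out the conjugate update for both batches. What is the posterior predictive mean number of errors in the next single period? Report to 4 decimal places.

With a Gamma(shape α, rate β) prior, the Poisson likelihood is conjugate: the posterior is Gamma(α + ΣXᵢ, β + n).
After batch 1: Gamma(α+S, β+n) = Gamma(6.8+27, 3.1+8) = Gamma(33.8, 11.1).
After batch 2: Gamma(α+S, β+n) = Gamma(33.8+30, 11.1+12) = Gamma(63.8, 23.1).
The predictive distribution for one future period is NegBinom with mean α/β = 2.7619.

2.7619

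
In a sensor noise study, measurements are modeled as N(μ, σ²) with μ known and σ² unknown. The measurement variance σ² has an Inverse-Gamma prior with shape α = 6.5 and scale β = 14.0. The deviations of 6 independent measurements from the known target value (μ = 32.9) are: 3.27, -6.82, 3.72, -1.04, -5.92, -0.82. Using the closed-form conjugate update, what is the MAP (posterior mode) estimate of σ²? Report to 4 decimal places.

6.4688

With known mean μ and an Inverse-Gamma(α, β) prior on σ², the Normal likelihood is conjugate: posterior is Inv-Gamma(α + n/2, β + Σ(xᵢ−μ)²/2).
Σ(xᵢ−μ)² = (3.27)² + (-6.82)² + (3.72)² + (-1.04)² + (-5.92)² + (-0.82)² = 107.8441.
Posterior: Inv-Gamma(6.5 + 6/2, 14.0 + 107.8441/2) = Inv-Gamma(9.50, 67.92205).
Mode = β/(α+1) = 67.92205/10.50 = 6.4688.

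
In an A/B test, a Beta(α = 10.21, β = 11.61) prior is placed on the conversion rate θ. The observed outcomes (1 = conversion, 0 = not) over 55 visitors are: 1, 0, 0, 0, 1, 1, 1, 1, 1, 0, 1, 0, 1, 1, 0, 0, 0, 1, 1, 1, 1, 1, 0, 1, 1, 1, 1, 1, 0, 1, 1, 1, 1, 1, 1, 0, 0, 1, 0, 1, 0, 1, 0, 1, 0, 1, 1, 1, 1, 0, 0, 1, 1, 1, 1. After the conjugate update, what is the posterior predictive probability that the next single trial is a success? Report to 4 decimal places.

The Beta prior is conjugate to a Binomial/Bernoulli likelihood; the update adds successes to α and failures to β.
Posterior: Beta(α+k, β+n−k) = Beta(10.21+37, 11.61+18) = Beta(47.21, 29.61).
For a single future Bernoulli trial, P(success | data) = α/(α+β) = 0.6146.

0.6146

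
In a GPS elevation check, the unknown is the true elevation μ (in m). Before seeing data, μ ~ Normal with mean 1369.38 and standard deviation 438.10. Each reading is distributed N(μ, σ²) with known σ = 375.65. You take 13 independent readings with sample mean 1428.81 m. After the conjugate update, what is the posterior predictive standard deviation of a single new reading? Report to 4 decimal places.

For Normal data with known variance σ², a Normal(μ₀, σ₀²) prior on μ is conjugate. Posterior precision = 1/σ₀² + n/σ²; posterior mean is the precision-weighted average of μ₀ and x̄.
σ₀² = 438.10² = 191931.61, σ² = 375.65² = 141112.9225; σ² + n·σ₀² = 141112.9225 + 13·191931.61 = 2636223.8525.
Posterior precision = 1/σ₀² + n/σ² = 1/191931.61 + 13/141112.9225 = (σ² + n·σ₀²)/(σ₀²σ²) = 2636223.8525/(191931.61·141112.9225); posterior variance σₙ² = σ₀²σ²/(σ² + n·σ₀²) = 191931.61·141112.9225/2636223.8525 = 10273.797645.
Predictive variance for one new observation = σₙ² + σ² = 191931.61·141112.9225/2636223.8525 + 141112.9225 = σ²·(σ₀² + 2636223.8525)/2636223.8525 = 141112.9225·2828155.4625/2636223.8525 = 151386.720145; SD = √(141112.9225·2828155.4625/2636223.8525) = 389.0845.

389.0845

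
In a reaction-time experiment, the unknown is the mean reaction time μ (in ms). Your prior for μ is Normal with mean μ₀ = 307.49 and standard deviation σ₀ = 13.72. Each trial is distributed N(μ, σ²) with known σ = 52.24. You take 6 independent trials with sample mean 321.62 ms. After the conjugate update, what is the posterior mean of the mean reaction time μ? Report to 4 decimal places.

311.6261

For Normal data with known variance σ², a Normal(μ₀, σ₀²) prior on μ is conjugate. Posterior precision = 1/σ₀² + n/σ²; posterior mean is the precision-weighted average of μ₀ and x̄.
n·x̄ = 6·321.62 = 1929.72.
σ₀² = 13.72² = 188.2384, σ² = 52.24² = 2729.0176; σ² + n·σ₀² = 2729.0176 + 6·188.2384 = 3858.448.
Posterior mean = (μ₀/σ₀² + n·x̄/σ²)/(1/σ₀² + n/σ²) = (σ²·μ₀ + σ₀²·n·x̄)/(σ² + n·σ₀²) = (2729.0176·307.49 + 188.2384·1929.72)/3858.448 = 1202393.027072/3858.448 = 311.6261.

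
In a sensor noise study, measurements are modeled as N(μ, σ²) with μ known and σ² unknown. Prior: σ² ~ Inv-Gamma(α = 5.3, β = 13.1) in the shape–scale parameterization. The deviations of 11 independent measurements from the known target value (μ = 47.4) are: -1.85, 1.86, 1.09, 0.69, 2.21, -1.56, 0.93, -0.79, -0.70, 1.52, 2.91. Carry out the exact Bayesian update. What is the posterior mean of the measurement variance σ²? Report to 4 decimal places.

2.7970

With known mean μ and an Inverse-Gamma(α, β) prior on σ², the Normal likelihood is conjugate: posterior is Inv-Gamma(α + n/2, β + Σ(xᵢ−μ)²/2).
Σ(xᵢ−μ)² = (-1.85)² + (1.86)² + (1.09)² + (0.69)² + (2.21)² + (-1.56)² + (0.93)² + (-0.79)² + (-0.70)² + (1.52)² + (2.91)² = 28.6215.
Posterior: Inv-Gamma(5.3 + 11/2, 13.1 + 28.6215/2) = Inv-Gamma(10.80, 27.41075).
E[σ²|data] = β/(α−1) = 27.41075/9.80 = 2.7970.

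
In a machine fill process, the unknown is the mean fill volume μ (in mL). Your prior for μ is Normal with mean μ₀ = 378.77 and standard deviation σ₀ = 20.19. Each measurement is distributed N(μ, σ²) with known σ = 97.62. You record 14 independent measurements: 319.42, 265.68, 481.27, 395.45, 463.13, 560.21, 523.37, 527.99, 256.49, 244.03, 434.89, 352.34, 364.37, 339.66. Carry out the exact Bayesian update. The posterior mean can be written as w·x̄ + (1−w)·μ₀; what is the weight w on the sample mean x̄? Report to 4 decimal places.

0.3746

For Normal data with known variance σ², a Normal(μ₀, σ₀²) prior on μ is conjugate. Posterior precision = 1/σ₀² + n/σ²; posterior mean is the precision-weighted average of μ₀ and x̄.
σ₀² = 20.19² = 407.6361, σ² = 97.62² = 9529.6644. Prior precision 1/σ₀² = 1/407.6361; data precision n/σ² = 14/9529.6644.
w = (n/σ²)/(1/σ₀² + n/σ²) = n·σ₀²/(σ² + n·σ₀²) = 14·407.6361/(9529.6644 + 14·407.6361) = 5706.9054/15236.5698 = 0.3746.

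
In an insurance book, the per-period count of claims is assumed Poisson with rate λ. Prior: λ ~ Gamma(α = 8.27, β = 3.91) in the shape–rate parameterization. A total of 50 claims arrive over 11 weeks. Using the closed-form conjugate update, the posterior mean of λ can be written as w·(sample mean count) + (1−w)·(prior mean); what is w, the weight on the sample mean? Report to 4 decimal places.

With a Gamma(shape α, rate β) prior, the Poisson likelihood is conjugate: the posterior is Gamma(α + ΣXᵢ, β + n).
Posterior mean = (α₀+S)/(β₀+n) = [n/(β₀+n)]·(S/n) + [β₀/(β₀+n)]·(α₀/β₀), so only n and β₀ enter the weight.
Weight on data w = n/(β₀+n) = 11/(3.91+11) = 11/14.91 = 0.7378.

0.7378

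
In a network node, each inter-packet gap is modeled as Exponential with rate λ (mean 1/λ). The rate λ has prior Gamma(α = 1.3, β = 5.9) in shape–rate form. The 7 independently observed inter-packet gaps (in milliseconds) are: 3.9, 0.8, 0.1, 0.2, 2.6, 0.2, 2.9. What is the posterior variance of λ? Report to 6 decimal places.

With a Gamma(shape α, rate β) prior on the exponential rate λ, the posterior after n observations with total T = Σxᵢ is Gamma(α+n, β+T).
Sum of observations T = 10.7 milliseconds; n = 7.
Posterior: Gamma(1.3+7, 5.9+10.7) = Gamma(8.3, 16.6).
Var = α/β² = 0.030120.

0.030120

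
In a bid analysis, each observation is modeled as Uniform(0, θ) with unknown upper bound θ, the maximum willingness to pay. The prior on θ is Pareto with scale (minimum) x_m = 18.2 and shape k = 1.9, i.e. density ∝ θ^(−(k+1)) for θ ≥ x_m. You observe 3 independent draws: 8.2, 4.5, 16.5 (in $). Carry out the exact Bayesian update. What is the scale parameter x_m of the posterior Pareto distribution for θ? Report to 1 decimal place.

18.2

A Pareto(scale x_m, shape k) prior on the upper bound θ of Uniform(0, θ) is conjugate: posterior is Pareto(max(x_m, max xᵢ), k + n).
Sample maximum = 16.5; prior scale x_m = 18.2 → posterior scale = max = 18.2.
Posterior shape = 1.9 + 3 = 4.9.
Posterior scale x_m = 18.2.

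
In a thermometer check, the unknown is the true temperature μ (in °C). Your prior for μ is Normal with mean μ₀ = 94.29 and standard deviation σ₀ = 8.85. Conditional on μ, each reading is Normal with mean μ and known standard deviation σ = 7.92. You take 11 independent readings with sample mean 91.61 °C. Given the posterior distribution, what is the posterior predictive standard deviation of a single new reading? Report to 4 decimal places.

For Normal data with known variance σ², a Normal(μ₀, σ₀²) prior on μ is conjugate. Posterior precision = 1/σ₀² + n/σ²; posterior mean is the precision-weighted average of μ₀ and x̄.
σ₀² = 8.85² = 78.3225, σ² = 7.92² = 62.7264; σ² + n·σ₀² = 62.7264 + 11·78.3225 = 924.2739.
Posterior precision = 1/σ₀² + n/σ² = 1/78.3225 + 11/62.7264 = (σ² + n·σ₀²)/(σ₀²σ²) = 924.2739/(78.3225·62.7264); posterior variance σₙ² = σ₀²σ²/(σ² + n·σ₀²) = 78.3225·62.7264/924.2739 = 5.315403.
Predictive variance for one new observation = σₙ² + σ² = 78.3225·62.7264/924.2739 + 62.7264 = σ²·(σ₀² + 924.2739)/924.2739 = 62.7264·1002.5964/924.2739 = 68.041803; SD = √(62.7264·1002.5964/924.2739) = 8.2487.

8.2487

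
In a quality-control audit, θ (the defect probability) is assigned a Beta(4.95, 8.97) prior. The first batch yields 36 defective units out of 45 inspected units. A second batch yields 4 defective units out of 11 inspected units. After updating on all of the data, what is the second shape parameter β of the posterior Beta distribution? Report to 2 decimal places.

24.97

The Beta prior is conjugate to a Binomial/Bernoulli likelihood; the update adds successes to α and failures to β.
After batch 1: Beta(4.95+36, 8.97+9) = Beta(40.95, 17.97).
After batch 2: Beta(40.95+4, 17.97+7) = Beta(44.95, 24.97).
Posterior β = 24.97.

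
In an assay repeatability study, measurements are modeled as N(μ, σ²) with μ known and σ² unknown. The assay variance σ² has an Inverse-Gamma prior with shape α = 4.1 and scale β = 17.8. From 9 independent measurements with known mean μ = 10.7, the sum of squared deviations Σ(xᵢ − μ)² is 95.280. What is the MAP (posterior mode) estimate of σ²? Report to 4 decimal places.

With known mean μ and an Inverse-Gamma(α, β) prior on σ², the Normal likelihood is conjugate: posterior is Inv-Gamma(α + n/2, β + Σ(xᵢ−μ)²/2).
Posterior: Inv-Gamma(4.1 + 9/2, 17.8 + 95.280/2) = Inv-Gamma(8.60, 65.4400).
Mode = β/(α+1) = 65.4400/9.60 = 6.8167.

6.8167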